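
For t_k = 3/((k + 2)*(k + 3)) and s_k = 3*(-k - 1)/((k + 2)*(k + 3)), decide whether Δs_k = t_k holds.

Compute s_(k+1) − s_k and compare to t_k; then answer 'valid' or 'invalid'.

Invalid: residual -12/(k**3 + 9*k**2 + 26*k + 24) ≠ 0.

s_(k+1) = 3*(-k - 2)/((k + 3)*(k + 4))
s_(k+1) − s_k = 3*k/(k**3 + 9*k**2 + 26*k + 24)
(s_(k+1) − s_k) − t_k = -12/(k**3 + 9*k**2 + 26*k + 24)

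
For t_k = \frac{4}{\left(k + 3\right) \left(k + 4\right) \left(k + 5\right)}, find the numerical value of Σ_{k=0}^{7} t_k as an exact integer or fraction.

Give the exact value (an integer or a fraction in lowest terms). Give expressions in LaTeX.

Step 1: r(k) = (k + 3)/(k + 6).
Take A(k)=k + 3, B(k)=k + 6, C(k)=1.
Solve (k + 3)·f(k+1) − (k + 5)·f(k) = 1.
Degrees (1,1,0) ⇒ d ≤ 2.
Solving with deg f ≤ 2: f(k) = k*(k + 7)/24.
Get s_k = R·t_k = k*(k + 7)/(6*(k + 3)*(k + 4)) with R(k) = B(k−1)f(k)/C(k) = k*(k + 5)*(k + 7)/24.
Δs = 4/(k**3 + 12*k**2 + 47*k + 60), as required.
Sum = s_(8) − s_(0); s_(8) = 5/33, s_(0) = 0 ⇒ 5/33.

Σ = 5/33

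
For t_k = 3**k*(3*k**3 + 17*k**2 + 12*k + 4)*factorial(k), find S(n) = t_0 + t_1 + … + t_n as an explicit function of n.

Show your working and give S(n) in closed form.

Ratio r(k) = 3*(3*k**4 + 29*k**3 + 81*k**2 + 91*k + 36)/(3*k**3 + 17*k**2 + 12*k + 4).
Factor: A=3*k + 3; B=1; C=k**3 + 17*k**2/3 + 4*k + 4/3.
Set up (3*k + 3)·f(k+1) − (1)·f(k) − (k**3 + 17*k**2/3 + 4*k + 4/3) = 0.
deg f ≤ 2 (via 1,0,3).
Solving with deg f ≤ 2: f(k) = (k - 1)*(k + 4)/3.
Certificate R = B(k−1)f/C = (k - 1)*(k + 4)/(3*k**3 + 17*k**2 + 12*k + 4) gives s_k = 3**k*(k - 1)*(k + 4)*factorial(k).
Check: Δs_k = 3**k*(3*k**3 + 17*k**2 + 12*k + 4)*factorial(k). ✓
Evaluate: s_(n+1) = 3**(n + 1)*n*(n + 5)*factorial(n + 1); subtract s_(0) = -4 ⇒ S(n) = 3*3**n*n**3*factorial(n) + 18*3**n*n**2*factorial(n) + 15*3**n*n*factorial(n) + 4.

S(n) = 3*3**n*n**3*factorial(n) + 18*3**n*n**2*factorial(n) + 15*3**n*n*factorial(n) + 4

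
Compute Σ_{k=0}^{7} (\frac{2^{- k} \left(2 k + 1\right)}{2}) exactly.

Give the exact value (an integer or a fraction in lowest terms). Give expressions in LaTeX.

Σ = 749/256

The ratio is (2*k + 3)/(2*(2*k + 1)).
A = 1/2, B = 1, C = k + 1/2.
Solve (1/2)·f(k+1) − (1)·f(k) = k + 1/2.
From deg A=0, deg B=0, deg C=1: d=1.
Match coefficients ⇒ f(k) = -2*k - 3.
Certificate R = B(k−1)f/C = -2*(2*k + 3)/(2*k + 1) gives s_k = (-2*k - 3)/2**k.
s_(k+1) − s_k = (2*k + 1)/(2*2**k) = t_k.
Telescoping: Σ = s_(8) − s_(0) = -19/256 − (-3) = 749/256.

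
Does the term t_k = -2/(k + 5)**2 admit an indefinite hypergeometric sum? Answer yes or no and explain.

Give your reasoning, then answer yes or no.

r(k) = (k + 5)**2/(k + 6)**2 after simplifying.
Factor: A=k**2 + 10*k + 25; B=k**2 + 12*k + 36; C=1.
Need (k**2 + 10*k + 25)·f(k+1) − (k**2 + 10*k + 25)·f(k) = 1.
d = 0 from the (2,2,0) case.
Put f(k) = c0: A·f(k+1) − B(k−1)·f(k) − C = -1; need -1 = 0 — inconsistent ⇒ no f, not summable.

No — t_k has no hypergeometric antidifference.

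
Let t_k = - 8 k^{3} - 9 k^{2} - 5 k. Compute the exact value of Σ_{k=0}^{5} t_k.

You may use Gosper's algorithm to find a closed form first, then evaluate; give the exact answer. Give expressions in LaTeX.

Compute t_(k+1)/t_k: get (8*k**3 + 33*k**2 + 47*k + 22)/(k*(8*k**2 + 9*k + 5)).
Normal form (A,B,C) = (1, 1, k**3 + 9*k**2/8 + 5*k/8).
Need (1)·f(k+1) − (1)·f(k) = k**3 + 9*k**2/8 + 5*k/8.
d = 4 from the (0,0,3) case.
Coefficient equations give f(k) = k*(k - 1)*(2*k**2 + k + 1)/8.
R(k) = B(k−1)·f(k)/C(k) = (k - 1)*(2*k**2 + k + 1)/(8*k**2 + 9*k + 5); s_k = R·t_k = -2*k**4 + k**3 + k.
Verify: k*(-8*k**2 - 9*k - 5) matches t_k.
Evaluate s at k=6 and k=0: -2370 and 0; difference -2370.

Σ = -2370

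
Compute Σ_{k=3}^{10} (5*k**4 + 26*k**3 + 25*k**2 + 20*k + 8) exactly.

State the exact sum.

Σ = 215600

t_(k+1)/t_k = (5*k**4 + 46*k**3 + 133*k**2 + 168*k + 84)/(5*k**4 + 26*k**3 + 25*k**2 + 20*k + 8).
Normal form (A,B,C) = (1, 1, k**4 + 26*k**3/5 + 5*k**2 + 4*k + 8/5).
f must satisfy (1)·f(k+1) − (1)·f(k) = k**4 + 26*k**3/5 + 5*k**2 + 4*k + 8/5.
Bound: deg f ≤ 5.
A polynomial solution: f(k) = k*(k**4 + 4*k**3 - 3*k**2 + 4*k + 2)/5.
So s_k = (B(k−1)f/C)·t_k = (k*(k**4 + 4*k**3 - 3*k**2 + 4*k + 2)/(5*k**4 + 26*k**3 + 25*k**2 + 20*k + 8))·t_k = k*(k**4 + 4*k**3 - 3*k**2 + 4*k + 2).
Δs = 5*k**4 + 26*k**3 + 25*k**2 + 20*k + 8, as required.
Evaluate s at k=11 and k=3: 216128 and 528; difference 215600.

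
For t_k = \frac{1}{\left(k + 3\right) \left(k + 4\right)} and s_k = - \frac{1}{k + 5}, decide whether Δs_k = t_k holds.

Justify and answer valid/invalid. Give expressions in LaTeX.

s_(k+1) = -1/(k + 6)
s_(k+1) − s_k = 1/((k + 5)*(k + 6))
(s_(k+1) − s_k) − t_k = 2*(-2*k - 9)/(k**4 + 18*k**3 + 119*k**2 + 342*k + 360)

Invalid: residual \frac{2 \left(- 2 k - 9\right)}{k^{4} + 18 k^{3} + 119 k^{2} + 342 k + 360} ≠ 0.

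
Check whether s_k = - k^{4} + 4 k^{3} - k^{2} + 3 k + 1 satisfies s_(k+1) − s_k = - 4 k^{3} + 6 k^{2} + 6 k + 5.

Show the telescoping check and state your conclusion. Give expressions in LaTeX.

s_(k+1) = -k**4 + 5*k**2 + 9*k + 6
s_(k+1) − s_k = -4*k**3 + 6*k**2 + 6*k + 5
(s_(k+1) − s_k) − t_k = 0

Valid: the claim telescopes to t_k.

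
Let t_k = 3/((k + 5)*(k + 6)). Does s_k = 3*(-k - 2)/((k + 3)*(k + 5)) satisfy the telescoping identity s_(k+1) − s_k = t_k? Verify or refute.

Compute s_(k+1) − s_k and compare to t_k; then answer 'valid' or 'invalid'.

s_(k+1) = 3*(-k - 3)/((k + 4)*(k + 6))
s_(k+1) − s_k = 3*(k**2 + 5*k + 3)/(k**4 + 18*k**3 + 119*k**2 + 342*k + 360)
(s_(k+1) − s_k) − t_k = 3*(-2*k - 9)/(k**4 + 18*k**3 + 119*k**2 + 342*k + 360)

Invalid: residual 3*(-2*k - 9)/(k**4 + 18*k**3 + 119*k**2 + 342*k + 360) ≠ 0.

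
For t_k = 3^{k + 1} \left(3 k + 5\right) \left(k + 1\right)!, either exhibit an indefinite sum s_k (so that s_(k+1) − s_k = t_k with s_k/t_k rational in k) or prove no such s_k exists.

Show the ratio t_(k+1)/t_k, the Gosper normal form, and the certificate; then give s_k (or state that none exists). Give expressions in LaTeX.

The ratio is 3*(k + 2)*(3*k + 8)/(3*k + 5).
Take A(k)=3*k + 6, B(k)=1, C(k)=k + 5/3.
Set up (3*k + 6)·f(k+1) − (1)·f(k) − (k + 5/3) = 0.
Degrees (1,0,1) ⇒ d ≤ 0.
Solve for f: f(k) = 1/3 (degree 0 ≤ 0).
So s_k = (B(k−1)f/C)·t_k = (1/(3*k + 5))·t_k = 3**(k + 1)*factorial(k + 1).
Verify: 3**(k + 1)*(3*k + 5)*factorial(k + 1) matches t_k.

s_k = 3^{k + 1} \left(k + 1\right)!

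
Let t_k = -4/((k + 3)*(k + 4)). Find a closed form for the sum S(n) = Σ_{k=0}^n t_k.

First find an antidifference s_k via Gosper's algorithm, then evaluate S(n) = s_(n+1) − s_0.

S(n) = 4*(-n - 1)/(3*(n + 4))

Step 1: r(k) = (k + 3)/(k + 5).
A = k + 3, B = k + 5, C = 1.
f must satisfy (k + 3)·f(k+1) − (k + 4)·f(k) = 1.
Bound: deg f ≤ 1.
A polynomial solution: f(k) = k/3.
Then R = B(k−1)f/C = k*(k + 4)/3, so s_k = R(k)·t_k = -4*k/(3*k + 9).
Δs = -4/(k**2 + 7*k + 12), as required.
Σ_(k=0)^n t_k = s_(n+1) − s_(0) = (4*(-n - 1)/(3*(n + 4))) − (0), i.e. 4*(-n - 1)/(3*(n + 4)).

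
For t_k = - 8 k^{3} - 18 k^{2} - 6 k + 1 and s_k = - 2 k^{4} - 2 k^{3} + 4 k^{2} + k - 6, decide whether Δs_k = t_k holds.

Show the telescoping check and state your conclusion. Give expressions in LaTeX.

valid (s_(k+1) − s_k reduces to t_k)

s_(k+1) = -2*k**4 - 10*k**3 - 14*k**2 - 5*k - 5
s_(k+1) − s_k = -8*k**3 - 18*k**2 - 6*k + 1
(s_(k+1) − s_k) − t_k = 0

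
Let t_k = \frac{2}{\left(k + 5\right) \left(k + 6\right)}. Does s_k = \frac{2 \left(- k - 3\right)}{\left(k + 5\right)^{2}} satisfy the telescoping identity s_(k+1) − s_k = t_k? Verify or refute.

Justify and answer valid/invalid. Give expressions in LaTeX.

Invalid: residual \frac{4 \left(- 2 k - 11\right)}{k^{4} + 22 k^{3} + 181 k^{2} + 660 k + 900} ≠ 0.

s_(k+1) = 2*(-k - 4)/(k + 6)**2
s_(k+1) − s_k = 2*(k**2 + 7*k + 8)/(k**4 + 22*k**3 + 181*k**2 + 660*k + 900)
(s_(k+1) − s_k) − t_k = 4*(-2*k - 11)/(k**4 + 22*k**3 + 181*k**2 + 660*k + 900)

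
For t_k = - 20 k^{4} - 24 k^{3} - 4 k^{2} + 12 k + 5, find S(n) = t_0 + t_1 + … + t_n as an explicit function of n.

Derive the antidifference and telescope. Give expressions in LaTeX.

S(n) = - 4 n^{5} - 16 n^{4} - 20 n^{3} - 2 n^{2} + 11 n + 5

r(k) = (20*k**4 + 104*k**3 + 196*k**2 + 148*k + 31)/(20*k**4 + 24*k**3 + 4*k**2 - 12*k - 5) after simplifying.
Factor: A=1; B=1; C=k**4 + 6*k**3/5 + k**2/5 - 3*k/5 - 1/4.
Solve (1)·f(k+1) − (1)·f(k) = k**4 + 6*k**3/5 + k**2/5 - 3*k/5 - 1/4.
deg f ≤ 5 (via 0,0,4).
Match coefficients ⇒ f(k) = k*(2*k**2 - 4*k + 1)*(2*k**2 + 2*k + 1)/20.
Get s_k = R·t_k = k*(-4*k**4 + 4*k**3 + 4*k**2 + 2*k - 1) with R(k) = B(k−1)f(k)/C(k) = k*(2*k**2 - 4*k + 1)*(2*k**2 + 2*k + 1)/(20*k**4 + 24*k**3 + 4*k**2 - 12*k - 5).
Check: Δs_k = -20*k**4 - 24*k**3 - 4*k**2 + 12*k + 5. ✓
Evaluate: s_(n+1) = -4*n**5 - 16*n**4 - 20*n**3 - 2*n**2 + 11*n + 5; subtract s_(0) = 0 ⇒ S(n) = -4*n**5 - 16*n**4 - 20*n**3 - 2*n**2 + 11*n + 5.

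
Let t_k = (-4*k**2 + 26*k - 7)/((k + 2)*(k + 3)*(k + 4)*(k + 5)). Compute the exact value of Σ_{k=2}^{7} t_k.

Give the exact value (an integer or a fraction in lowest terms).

Σ = 23/330

r(k) = -(k + 2)*(26*k - 4*(k + 1)**2 + 19)/((k + 6)*(4*k**2 - 26*k + 7)) after simplifying.
A = k + 2, B = k + 6, C = k**2 - 13*k/2 + 7/4.
Set up (k + 2)·f(k+1) − (k + 5)·f(k) − (k**2 - 13*k/2 + 7/4) = 0.
Degrees (1,1,2) ⇒ d ≤ 3.
Coefficient equations give f(k) = k*(k**2 - 23*k + 50)/32.
Certificate R = B(k−1)f/C = k*(k + 5)*(k**2 - 23*k + 50)/(8*(4*k**2 - 26*k + 7)) gives s_k = k*(-k**2 + 23*k - 50)/(8*(k + 2)*(k + 3)*(k + 4)).
Δs = (-4*k**2 + 26*k - 7)/(k**4 + 14*k**3 + 71*k**2 + 154*k + 120), as required.
Sum = s_(8) − s_(2); s_(8) = 7/132, s_(2) = -1/60 ⇒ 23/330.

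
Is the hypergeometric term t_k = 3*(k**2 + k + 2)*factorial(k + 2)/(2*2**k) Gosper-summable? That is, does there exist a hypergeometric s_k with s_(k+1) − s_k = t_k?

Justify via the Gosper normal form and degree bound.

r(k) = (k + 3)*(k + (k + 1)**2 + 3)/(2*(k**2 + k + 2)) after simplifying.
Gosper form: A/B · C(k+1)/C(k) with A=k/2 + 3/2, B=1, C=k**2 + k + 2.
Solve (k/2 + 3/2)·f(k+1) − (1)·f(k) = k**2 + k + 2.
Degrees (1,0,2) ⇒ d ≤ 1.
Solving with deg f ≤ 1: f(k) = 2*(k - 1).
Get s_k = R·t_k = 3*(k - 1)*factorial(k + 2)/2**k with R(k) = B(k−1)f(k)/C(k) = 2*(k - 1)/(k**2 + k + 2).
Check: Δs_k = 3*(k**2 + k + 2)*factorial(k + 2)/(2*2**k). ✓

Yes. s_k = 3*(k - 1)*factorial(k + 2)/2**k.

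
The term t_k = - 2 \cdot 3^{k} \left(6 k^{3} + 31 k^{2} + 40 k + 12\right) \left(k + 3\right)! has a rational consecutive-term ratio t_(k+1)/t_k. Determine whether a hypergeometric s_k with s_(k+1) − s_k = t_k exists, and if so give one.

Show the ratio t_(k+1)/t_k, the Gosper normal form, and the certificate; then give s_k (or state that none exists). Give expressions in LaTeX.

The ratio is 3*(6*k**4 + 73*k**3 + 316*k**2 + 569*k + 356)/(6*k**3 + 31*k**2 + 40*k + 12).
So A=3*k + 12 and B=1, with C=k**3 + 31*k**2/6 + 20*k/3 + 2.
Key eq: (3*k + 12)·f(k+1) = (1)·f(k) + (k**3 + 31*k**2/6 + 20*k/3 + 2).
d = 2 from the (1,0,3) case.
Match coefficients ⇒ f(k) = k*(2*k - 1)/6.
Certificate R = B(k−1)f/C = k*(2*k - 1)/(6*k**3 + 31*k**2 + 40*k + 12) gives s_k = -2*3**k*k*(2*k - 1)*factorial(k + 3).
s_(k+1) − s_k = -2*3**k*(6*k**3 + 31*k**2 + 40*k + 12)*factorial(k + 3) = t_k.

s_k = - 2 \cdot 3^{k} k \left(2 k - 1\right) \left(k + 3\right)!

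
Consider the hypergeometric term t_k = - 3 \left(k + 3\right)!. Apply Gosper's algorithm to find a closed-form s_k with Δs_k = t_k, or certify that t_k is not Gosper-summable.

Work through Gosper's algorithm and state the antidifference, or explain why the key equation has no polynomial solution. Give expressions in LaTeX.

Ratio r(k) = k + 4.
Take A(k)=k + 4, B(k)=1, C(k)=1.
Solve (k + 4)·f(k+1) − (1)·f(k) = 1.
From deg A=1, deg B=0, deg C=0: d=-1.
d = -1 < 0 ⇒ no nonzero polynomial f; not summable.

no hypergeometric antidifference exists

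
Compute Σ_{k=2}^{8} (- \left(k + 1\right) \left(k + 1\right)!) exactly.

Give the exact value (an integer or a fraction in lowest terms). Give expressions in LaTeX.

Σ = -3628794

Compute t_(k+1)/t_k: get (k + 2)**2/(k + 1).
So A=k + 2 and B=1, with C=k + 1.
Key eq: (k + 2)·f(k+1) = (1)·f(k) + (k + 1).
Bound: deg f ≤ 0.
Solving with deg f ≤ 0: f(k) = 1.
Get s_k = R·t_k = -factorial(k + 1) with R(k) = B(k−1)f(k)/C(k) = 1/(k + 1).
Check: Δs_k = -(k + 1)*factorial(k + 1). ✓
Telescoping: Σ = s_(9) − s_(2) = -3628800 − (-6) = -3628794.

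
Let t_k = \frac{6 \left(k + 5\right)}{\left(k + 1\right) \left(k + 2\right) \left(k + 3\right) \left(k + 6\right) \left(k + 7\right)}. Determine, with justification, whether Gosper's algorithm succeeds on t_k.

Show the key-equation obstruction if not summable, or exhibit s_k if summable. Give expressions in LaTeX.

Yes. s_k = \frac{k \left(k^{2} + 9 k + 20\right)}{6 \left(k^{3} + 9 k^{2} + 20 k + 12\right)}.

The ratio is (k + 1)*(k + 6)**2/((k + 4)*(k + 5)*(k + 8)).
So A=k + 1 and B=k + 8, with C=k**3 + 14*k**2 + 65*k + 100.
Solve (k + 1)·f(k+1) − (k + 7)·f(k) = k**3 + 14*k**2 + 65*k + 100.
d = 6 from the (1,1,3) case.
Coefficient equations give f(k) = k*(k + 3)*(k + 4)**2*(k + 5)**2/36.
So s_k = (B(k−1)f/C)·t_k = (k*(k + 3)*(k + 4)*(k + 7)/36)·t_k = k*(k**2 + 9*k + 20)/(6*(k**3 + 9*k**2 + 20*k + 12)).
Verify: 6*(k + 5)/(k**5 + 19*k**4 + 131*k**3 + 401*k**2 + 540*k + 252) matches t_k.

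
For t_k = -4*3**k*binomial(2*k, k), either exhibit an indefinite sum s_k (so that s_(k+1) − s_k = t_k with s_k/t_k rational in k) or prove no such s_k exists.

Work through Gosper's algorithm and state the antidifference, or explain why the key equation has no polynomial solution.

Compute t_(k+1)/t_k: get 6*(2*k + 1)/(k + 1).
So A=12*k + 6 and B=k + 1, with C=1.
Set up (12*k + 6)·f(k+1) − (k)·f(k) − (1) = 0.
Degrees (1,1,0) ⇒ d ≤ -1.
deg f ≤ -1 is impossible — no certificate.

no hypergeometric antidifference exists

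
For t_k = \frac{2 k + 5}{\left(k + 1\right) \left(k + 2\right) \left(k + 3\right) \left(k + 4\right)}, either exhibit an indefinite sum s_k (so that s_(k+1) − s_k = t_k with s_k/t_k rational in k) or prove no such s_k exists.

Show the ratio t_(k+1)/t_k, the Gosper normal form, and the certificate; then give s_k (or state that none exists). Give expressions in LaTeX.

s_k = \frac{k \left(k + 4\right)}{3 \left(k^{2} + 4 k + 3\right)}

Compute t_(k+1)/t_k: get (k + 1)*(2*k + 7)/((k + 5)*(2*k + 5)).
A = k + 1, B = k + 5, C = k + 5/2.
Need (k + 1)·f(k+1) − (k + 4)·f(k) = k + 5/2.
d = 3 from the (1,1,1) case.
Solving with deg f ≤ 3: f(k) = k*(k + 2)*(k + 4)/6.
Then R = B(k−1)f/C = k*(k + 2)*(k + 4)**2/(3*(2*k + 5)), so s_k = R(k)·t_k = k*(k + 4)/(3*(k**2 + 4*k + 3)).
Δs = (2*k + 5)/(k**4 + 10*k**3 + 35*k**2 + 50*k + 24), as required.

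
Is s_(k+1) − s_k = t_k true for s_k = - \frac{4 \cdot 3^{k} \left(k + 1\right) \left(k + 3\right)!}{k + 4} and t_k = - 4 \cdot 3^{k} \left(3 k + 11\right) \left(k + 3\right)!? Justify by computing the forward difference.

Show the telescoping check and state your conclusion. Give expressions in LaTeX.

s_(k+1) = -12*3**k*(k + 2)*factorial(k + 4)/(k + 5)
s_(k+1) − s_k = -4*3**k*(3*k**3 + 29*k**2 + 90*k + 91)*factorial(k + 3)/((k + 4)*(k + 5))
(s_(k+1) − s_k) − t_k = 12*3**k*(3*k**2 + 23*k + 43)*factorial(k + 3)/((k + 4)*(k + 5))

Invalid: residual \frac{12 \cdot 3^{k} \left(3 k^{2} + 23 k + 43\right) \left(k + 3\right)!}{\left(k + 4\right) \left(k + 5\right)} ≠ 0.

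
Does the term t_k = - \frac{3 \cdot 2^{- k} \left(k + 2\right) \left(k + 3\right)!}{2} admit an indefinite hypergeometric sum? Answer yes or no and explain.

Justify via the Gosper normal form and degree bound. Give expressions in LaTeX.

Ratio r(k) = (k + 3)*(k + 4)/(2*(k + 2)).
So A=k/2 + 2 and B=1, with C=k + 2.
Key eq: (k/2 + 2)·f(k+1) = (1)·f(k) + (k + 2).
Bound: deg f ≤ 0.
Solving with deg f ≤ 0: f(k) = 2.
Certificate R = B(k−1)f/C = 2/(k + 2) gives s_k = -3*factorial(k + 3)/2**k.
s_(k+1) − s_k = -3*(k + 2)*factorial(k + 3)/(2*2**k) = t_k.

Yes. s_k = - 3 \cdot 2^{- k} \left(k + 3\right)!.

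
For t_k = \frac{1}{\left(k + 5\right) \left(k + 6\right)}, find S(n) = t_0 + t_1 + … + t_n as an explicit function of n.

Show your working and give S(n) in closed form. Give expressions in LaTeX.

Step 1: r(k) = (k + 5)/(k + 7).
Gosper form: A/B · C(k+1)/C(k) with A=k + 5, B=k + 7, C=1.
Key eq: (k + 5)·f(k+1) = (k + 6)·f(k) + (1).
deg f ≤ 1 (via 1,1,0).
Solving with deg f ≤ 1: f(k) = k/5.
So s_k = (B(k−1)f/C)·t_k = (k*(k + 6)/5)·t_k = k/(5*(k + 5)).
s_(k+1) − s_k = 1/(k**2 + 11*k + 30) = t_k.
Σ_(k=0)^n t_k = s_(n+1) − s_(0) = ((n + 1)/(5*(n + 6))) − (0), i.e. (n + 1)/(5*(n + 6)).

S(n) = \frac{n + 1}{5 \left(n + 6\right)}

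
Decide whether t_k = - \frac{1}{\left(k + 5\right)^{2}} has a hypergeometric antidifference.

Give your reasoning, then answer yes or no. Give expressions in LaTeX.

No; the coefficient equations for f are inconsistent.

r(k) = (k + 5)**2/(k + 6)**2 after simplifying.
Take A(k)=k**2 + 10*k + 25, B(k)=k**2 + 12*k + 36, C(k)=1.
Need (k**2 + 10*k + 25)·f(k+1) − (k**2 + 10*k + 25)·f(k) = 1.
Degrees (2,2,0) ⇒ d ≤ 0.
Put f(k) = c0: A·f(k+1) − B(k−1)·f(k) − C = -1; need -1 = 0 — inconsistent ⇒ no f, not summable.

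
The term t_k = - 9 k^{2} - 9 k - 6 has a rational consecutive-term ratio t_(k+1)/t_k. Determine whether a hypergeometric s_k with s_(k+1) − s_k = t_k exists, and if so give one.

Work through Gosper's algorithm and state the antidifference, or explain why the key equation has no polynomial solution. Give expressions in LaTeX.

The ratio is (3*k**2 + 9*k + 8)/(3*k**2 + 3*k + 2).
So A=1 and B=1, with C=k**2 + k + 2/3.
f must satisfy (1)·f(k+1) − (1)·f(k) = k**2 + k + 2/3.
From deg A=0, deg B=0, deg C=2: d=3.
Solve for f: f(k) = k*(k**2 + 1)/3 (degree 3 ≤ 3).
So s_k = (B(k−1)f/C)·t_k = (k*(k**2 + 1)/(3*k**2 + 3*k + 2))·t_k = 3*k*(-k**2 - 1).
Check: Δs_k = -9*k**2 - 9*k - 6. ✓

s_k = 3 k \left(- k^{2} - 1\right)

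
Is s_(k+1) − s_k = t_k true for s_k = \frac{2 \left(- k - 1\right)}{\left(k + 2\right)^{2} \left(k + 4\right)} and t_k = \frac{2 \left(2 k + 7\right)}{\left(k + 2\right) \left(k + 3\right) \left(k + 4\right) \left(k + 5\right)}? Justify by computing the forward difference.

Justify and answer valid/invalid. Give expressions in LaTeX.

Invalid: residual \frac{2 \left(- 3 k^{2} - 19 k - 29\right)}{k^{6} + 19 k^{5} + 147 k^{4} + 593 k^{3} + 1316 k^{2} + 1524 k + 720} ≠ 0.

s_(k+1) = 2*(-k - 2)/((k + 3)**2*(k + 5))
s_(k+1) − s_k = 2*(2*k**3 + 14*k**2 + 28*k + 13)/(k**6 + 19*k**5 + 147*k**4 + 593*k**3 + 1316*k**2 + 1524*k + 720)
(s_(k+1) − s_k) − t_k = 2*(-3*k**2 - 19*k - 29)/(k**6 + 19*k**5 + 147*k**4 + 593*k**3 + 1316*k**2 + 1524*k + 720)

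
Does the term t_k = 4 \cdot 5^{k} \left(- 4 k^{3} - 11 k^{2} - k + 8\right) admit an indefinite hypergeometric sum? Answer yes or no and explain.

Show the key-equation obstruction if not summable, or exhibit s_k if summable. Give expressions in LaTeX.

Yes. s_k = 5^{k} \left(- 4 k^{3} + 4 k^{2} + 4 k + 3\right).

The ratio is 5*(4*k**3 + 23*k**2 + 35*k + 8)/(4*k**3 + 11*k**2 + k - 8).
Normal form (A,B,C) = (5, 1, k**3 + 11*k**2/4 + k/4 - 2).
Solve (5)·f(k+1) − (1)·f(k) = k**3 + 11*k**2/4 + k/4 - 2.
Degrees (0,0,3) ⇒ d ≤ 3.
A polynomial solution: f(k) = (4*k**3 - 4*k**2 - 4*k - 3)/16.
Get s_k = R·t_k = 5**k*(-4*k**3 + 4*k**2 + 4*k + 3) with R(k) = B(k−1)f(k)/C(k) = (4*k**3 - 4*k**2 - 4*k - 3)/(4*(4*k**3 + 11*k**2 + k - 8)).
Verify: 4*5**k*(-4*k**3 - 11*k**2 - k + 8) matches t_k.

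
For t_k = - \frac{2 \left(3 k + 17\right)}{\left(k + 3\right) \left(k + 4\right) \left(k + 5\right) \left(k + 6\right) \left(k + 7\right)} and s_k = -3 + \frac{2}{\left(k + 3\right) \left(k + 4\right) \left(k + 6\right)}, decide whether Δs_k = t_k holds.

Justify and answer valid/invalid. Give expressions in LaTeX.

s_(k+1) = -3 + 2/((k + 4)*(k + 5)*(k + 7))
s_(k+1) − s_k = 2*(-3*k - 17)/(k**5 + 25*k**4 + 245*k**3 + 1175*k**2 + 2754*k + 2520)
(s_(k+1) − s_k) − t_k = 0

Valid — Δs_k = t_k.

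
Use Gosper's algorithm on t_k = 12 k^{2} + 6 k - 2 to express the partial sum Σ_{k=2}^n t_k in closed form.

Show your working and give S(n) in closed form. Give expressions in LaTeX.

S(n) = 4 n^{3} + 9 n^{2} + 3 n - 16

Step 1: r(k) = (6*k**2 + 15*k + 8)/(6*k**2 + 3*k - 1).
Normal form (A,B,C) = (1, 1, k**2 + k/2 - 1/6).
Set up (1)·f(k+1) − (1)·f(k) − (k**2 + k/2 - 1/6) = 0.
d = 3 from the (0,0,2) case.
Coefficient equations give f(k) = k*(4*k**2 - 3*k - 3)/12.
Get s_k = R·t_k = k*(4*k**2 - 3*k - 3) with R(k) = B(k−1)f(k)/C(k) = k*(4*k**2 - 3*k - 3)/(2*(6*k**2 + 3*k - 1)).
Δs = 12*k**2 + 6*k - 2, as required.
Telescope: S(n) = s_(n+1) − s_(2) = 4*n**3 + 9*n**2 + 3*n - 2 − (14) = 4*n**3 + 9*n**2 + 3*n - 16.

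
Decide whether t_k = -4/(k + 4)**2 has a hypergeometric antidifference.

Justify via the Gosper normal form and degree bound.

No; the coefficient equations for f are inconsistent.

Compute t_(k+1)/t_k: get (k + 4)**2/(k + 5)**2.
Gosper form: A/B · C(k+1)/C(k) with A=k**2 + 8*k + 16, B=k**2 + 10*k + 25, C=1.
Solve (k**2 + 8*k + 16)·f(k+1) − (k**2 + 8*k + 16)·f(k) = 1.
From deg A=2, deg B=2, deg C=0: d=0.
Put f(k) = c0: A·f(k+1) − B(k−1)·f(k) − C = -1; need -1 = 0 — inconsistent ⇒ no f, not summable.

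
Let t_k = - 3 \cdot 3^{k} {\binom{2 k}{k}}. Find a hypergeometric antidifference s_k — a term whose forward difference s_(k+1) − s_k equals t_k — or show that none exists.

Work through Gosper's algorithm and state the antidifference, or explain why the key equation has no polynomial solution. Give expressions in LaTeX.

Step 1: r(k) = 6*(2*k + 1)/(k + 1).
Take A(k)=12*k + 6, B(k)=k + 1, C(k)=1.
f must satisfy (12*k + 6)·f(k+1) − (k)·f(k) = 1.
d = -1 from the (1,1,0) case.
deg f ≤ -1 is impossible — no certificate.

none — t_k is not Gosper-summable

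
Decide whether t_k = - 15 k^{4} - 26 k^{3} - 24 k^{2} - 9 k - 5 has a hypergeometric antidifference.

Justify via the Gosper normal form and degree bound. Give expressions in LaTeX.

t_(k+1)/t_k = (15*k**4 + 86*k**3 + 192*k**2 + 195*k + 79)/(15*k**4 + 26*k**3 + 24*k**2 + 9*k + 5).
A = 1, B = 1, C = k**4 + 26*k**3/15 + 8*k**2/5 + 3*k/5 + 1/3.
Solve (1)·f(k+1) − (1)·f(k) = k**4 + 26*k**3/15 + 8*k**2/5 + 3*k/5 + 1/3.
Degrees (0,0,4) ⇒ d ≤ 5.
Solve for f: f(k) = k*(3*k**4 - k**3 - k + 4)/15 (degree 5 ≤ 5).
R(k) = B(k−1)·f(k)/C(k) = k*(3*k**4 - k**3 - k + 4)/(15*k**4 + 26*k**3 + 24*k**2 + 9*k + 5); s_k = R·t_k = k*(-3*k**4 + k**3 + k - 4).
Δs = -15*k**4 - 26*k**3 - 24*k**2 - 9*k - 5, as required.

Yes. s_k = k \left(- 3 k^{4} + k^{3} + k - 4\right).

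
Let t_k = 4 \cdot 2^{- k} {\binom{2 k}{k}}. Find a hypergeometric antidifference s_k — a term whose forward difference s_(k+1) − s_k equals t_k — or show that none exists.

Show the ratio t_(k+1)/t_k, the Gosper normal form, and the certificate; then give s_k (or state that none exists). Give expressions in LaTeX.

no hypergeometric antidifference exists

r(k) = (2*k + 1)/(k + 1) after simplifying.
Factor: A=2*k + 1; B=k + 1; C=1.
f must satisfy (2*k + 1)·f(k+1) − (k)·f(k) = 1.
Bound: deg f ≤ -1.
Bound -1 < 0, so the key equation has no polynomial solution.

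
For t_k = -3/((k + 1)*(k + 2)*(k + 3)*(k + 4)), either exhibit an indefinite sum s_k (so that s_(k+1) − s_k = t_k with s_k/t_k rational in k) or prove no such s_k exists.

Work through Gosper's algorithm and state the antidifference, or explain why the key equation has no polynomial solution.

Compute t_(k+1)/t_k: get (k + 1)/(k + 5).
Normal form (A,B,C) = (k + 1, k + 5, 1).
Solve (k + 1)·f(k+1) − (k + 4)·f(k) = 1.
deg f ≤ 3 (via 1,1,0).
Coefficient equations give f(k) = k*(k**2 + 6*k + 11)/18.
So s_k = (B(k−1)f/C)·t_k = (k*(k + 4)*(k**2 + 6*k + 11)/18)·t_k = k*(-k**2 - 6*k - 11)/(6*(k + 1)*(k + 2)*(k + 3)).
Δs = -3/(k**4 + 10*k**3 + 35*k**2 + 50*k + 24), as required.

s_k = k*(-k**2 - 6*k - 11)/(6*(k + 1)*(k + 2)*(k + 3))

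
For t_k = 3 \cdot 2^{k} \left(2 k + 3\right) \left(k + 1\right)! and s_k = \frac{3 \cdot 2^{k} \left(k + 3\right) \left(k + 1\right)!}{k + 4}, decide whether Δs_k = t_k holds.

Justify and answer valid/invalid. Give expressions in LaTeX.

s_(k+1) = 6*2**k*(k + 4)*factorial(k + 2)/(k + 5)
s_(k+1) − s_k = 3*2**k*(2*k + 7)*(k**2 + 6*k + 7)*factorial(k + 1)/((k + 4)*(k + 5))
(s_(k+1) − s_k) − t_k = -3*2**k*(2*k**2 + 11*k + 11)*factorial(k + 1)/((k + 4)*(k + 5))

Invalid: residual - \frac{3 \cdot 2^{k} \left(2 k^{2} + 11 k + 11\right) \left(k + 1\right)!}{\left(k + 4\right) \left(k + 5\right)} ≠ 0.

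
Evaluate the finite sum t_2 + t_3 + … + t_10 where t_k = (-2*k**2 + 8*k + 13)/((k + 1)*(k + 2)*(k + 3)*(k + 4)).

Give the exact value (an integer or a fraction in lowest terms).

Σ = 257/3640

Step 1: r(k) = (k + 1)*(8*k - 2*(k + 1)**2 + 21)/((k + 5)*(-2*k**2 + 8*k + 13)).
Factor: A=k + 1; B=k + 5; C=k**2 - 4*k - 13/2.
Set up (k + 1)·f(k+1) − (k + 4)·f(k) − (k**2 - 4*k - 13/2) = 0.
Degrees (1,1,2) ⇒ d ≤ 3.
Match coefficients ⇒ f(k) = -k*(2*k**2 + 18*k + 19)/6.
Get s_k = R·t_k = k*(2*k**2 + 18*k + 19)/(3*(k + 1)*(k + 2)*(k + 3)) with R(k) = B(k−1)f(k)/C(k) = -k*(k + 4)*(2*k**2 + 18*k + 19)/(3*(2*k**2 - 8*k - 13)).
Δs = (-2*k**2 + 8*k + 13)/(k**4 + 10*k**3 + 35*k**2 + 50*k + 24), as required.
Telescoping: Σ = s_(11) − s_(2) = 561/728 − (7/10) = 257/3640.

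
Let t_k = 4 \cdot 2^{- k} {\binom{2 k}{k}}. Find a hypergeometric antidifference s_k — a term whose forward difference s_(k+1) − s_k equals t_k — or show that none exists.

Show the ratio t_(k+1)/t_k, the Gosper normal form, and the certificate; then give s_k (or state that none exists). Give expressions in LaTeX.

none — t_k is not Gosper-summable

r(k) = (2*k + 1)/(k + 1) after simplifying.
Gosper form: A/B · C(k+1)/C(k) with A=2*k + 1, B=k + 1, C=1.
f must satisfy (2*k + 1)·f(k+1) − (k)·f(k) = 1.
Bound: deg f ≤ -1.
Bound -1 < 0, so the key equation has no polynomial solution.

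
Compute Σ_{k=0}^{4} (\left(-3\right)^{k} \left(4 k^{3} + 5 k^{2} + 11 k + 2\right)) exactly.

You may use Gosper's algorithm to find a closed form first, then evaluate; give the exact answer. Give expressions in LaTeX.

Σ = 26486

t_(k+1)/t_k = 3*(-4*k**3 - 17*k**2 - 33*k - 22)/(4*k**3 + 5*k**2 + 11*k + 2).
Gosper form: A/B · C(k+1)/C(k) with A=-3, B=1, C=k**3 + 5*k**2/4 + 11*k/4 + 1/2.
Need (-3)·f(k+1) − (1)·f(k) = k**3 + 5*k**2/4 + 11*k/4 + 1/2.
Bound: deg f ≤ 3.
Solving with deg f ≤ 3: f(k) = -(k**3 - k**2 + 2*k - 1)/4.
Get s_k = R·t_k = (-3)**k*(-k**3 + k**2 - 2*k + 1) with R(k) = B(k−1)f(k)/C(k) = -(k**3 - k**2 + 2*k - 1)/(4*k**3 + 5*k**2 + 11*k + 2).
Δs = (-3)**k*(4*k**3 + 5*k**2 + 11*k + 2), as required.
Evaluate s at k=5 and k=0: 26487 and 1; difference 26486.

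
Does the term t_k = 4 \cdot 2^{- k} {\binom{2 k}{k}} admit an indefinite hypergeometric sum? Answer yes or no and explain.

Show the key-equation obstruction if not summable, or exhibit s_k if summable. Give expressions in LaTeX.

No — negative degree bound, so no certificate f.

Step 1: r(k) = (2*k + 1)/(k + 1).
Take A(k)=2*k + 1, B(k)=k + 1, C(k)=1.
Set up (2*k + 1)·f(k+1) − (k)·f(k) − (1) = 0.
From deg A=1, deg B=1, deg C=0: d=-1.
d = -1 < 0 ⇒ no nonzero polynomial f; not summable.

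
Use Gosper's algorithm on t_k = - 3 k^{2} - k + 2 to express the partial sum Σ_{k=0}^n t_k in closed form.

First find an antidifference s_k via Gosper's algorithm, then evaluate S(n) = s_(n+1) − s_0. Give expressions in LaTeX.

Step 1: r(k) = (k + 3*(k + 1)**2 - 1)/(3*k**2 + k - 2).
Take A(k)=1, B(k)=1, C(k)=k**2 + k/3 - 2/3.
f must satisfy (1)·f(k+1) − (1)·f(k) = k**2 + k/3 - 2/3.
d = 3 from the (0,0,2) case.
Coefficient equations give f(k) = k*(k - 2)*(k + 1)/3.
Then R = B(k−1)f/C = k*(k - 2)/(3*k - 2), so s_k = R(k)·t_k = k*(-k**2 + k + 2).
Verify: -3*k**2 - k + 2 matches t_k.
Evaluate: s_(n+1) = -n**3 - 2*n**2 + n + 2; subtract s_(0) = 0 ⇒ S(n) = -n**3 - 2*n**2 + n + 2.

S(n) = - n^{3} - 2 n^{2} + n + 2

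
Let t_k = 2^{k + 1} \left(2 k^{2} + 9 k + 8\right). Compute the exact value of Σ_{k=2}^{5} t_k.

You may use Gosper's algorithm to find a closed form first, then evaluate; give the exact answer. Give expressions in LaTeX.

The ratio is 2*(2*k**2 + 13*k + 19)/(2*k**2 + 9*k + 8).
Take A(k)=2, B(k)=1, C(k)=k**2 + 9*k/2 + 4.
Solve (2)·f(k+1) − (1)·f(k) = k**2 + 9*k/2 + 4.
Degrees (0,0,2) ⇒ d ≤ 2.
Solving with deg f ≤ 2: f(k) = (2*k**2 + k + 2)/2.
Certificate R = B(k−1)f/C = (2*k**2 + k + 2)/(2*k**2 + 9*k + 8) gives s_k = 2**(k + 1)*(2*k**2 + k + 2).
Verify: 2**(k + 1)*(2*k**2 + 9*k + 8) matches t_k.
Telescoping: Σ = s_(6) − s_(2) = 10240 − (96) = 10144.

Σ = 10144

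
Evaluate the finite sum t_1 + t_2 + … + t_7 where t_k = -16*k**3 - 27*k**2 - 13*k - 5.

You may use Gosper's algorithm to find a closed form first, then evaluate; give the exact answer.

Σ = -16723

Compute t_(k+1)/t_k: get (16*k**3 + 75*k**2 + 115*k + 61)/(16*k**3 + 27*k**2 + 13*k + 5).
Gosper form: A/B · C(k+1)/C(k) with A=1, B=1, C=k**3 + 27*k**2/16 + 13*k/16 + 5/16.
f must satisfy (1)·f(k+1) − (1)·f(k) = k**3 + 27*k**2/16 + 13*k/16 + 5/16.
From deg A=0, deg B=0, deg C=3: d=4.
Match coefficients ⇒ f(k) = k*(4*k**3 + k**2 - 3*k + 3)/16.
Then R = B(k−1)f/C = k*(4*k**3 + k**2 - 3*k + 3)/(16*k**3 + 27*k**2 + 13*k + 5), so s_k = R(k)·t_k = k*(-4*k**3 - k**2 + 3*k - 3).
Verify: -16*k**3 - 27*k**2 - 13*k - 5 matches t_k.
Sum = s_(8) − s_(1); s_(8) = -16728, s_(1) = -5 ⇒ -16723.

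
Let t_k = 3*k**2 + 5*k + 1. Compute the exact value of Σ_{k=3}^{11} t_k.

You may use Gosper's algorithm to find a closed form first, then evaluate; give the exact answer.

Σ = 1827

Compute t_(k+1)/t_k: get (3*k**2 + 11*k + 9)/(3*k**2 + 5*k + 1).
Take A(k)=1, B(k)=1, C(k)=k**2 + 5*k/3 + 1/3.
f must satisfy (1)·f(k+1) − (1)·f(k) = k**2 + 5*k/3 + 1/3.
d = 3 from the (0,0,2) case.
Solving with deg f ≤ 3: f(k) = k*(k**2 + k - 1)/3.
Get s_k = R·t_k = k*(k**2 + k - 1) with R(k) = B(k−1)f(k)/C(k) = k*(k**2 + k - 1)/(3*k**2 + 5*k + 1).
Check: Δs_k = 3*k**2 + 5*k + 1. ✓
Evaluate s at k=12 and k=3: 1860 and 33; difference 1827.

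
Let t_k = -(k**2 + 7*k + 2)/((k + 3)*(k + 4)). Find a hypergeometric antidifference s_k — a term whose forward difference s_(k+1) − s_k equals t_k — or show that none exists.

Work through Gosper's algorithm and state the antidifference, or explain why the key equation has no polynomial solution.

The ratio is (k + 3)*(7*k + (k + 1)**2 + 9)/((k + 5)*(k**2 + 7*k + 2)).
So A=k + 3 and B=k + 5, with C=k**2 + 7*k + 2.
Key eq: (k + 3)·f(k+1) = (k + 4)·f(k) + (k**2 + 7*k + 2).
d = 2 from the (1,1,2) case.
A polynomial solution: f(k) = k*(3*k - 1)/3.
Get s_k = R·t_k = k*(1 - 3*k)/(3*(k + 3)) with R(k) = B(k−1)f(k)/C(k) = k*(k + 4)*(3*k - 1)/(3*(k**2 + 7*k + 2)).
Δs = (-k**2 - 7*k - 2)/(k**2 + 7*k + 12), as required.

s_k = k*(1 - 3*k)/(3*(k + 3))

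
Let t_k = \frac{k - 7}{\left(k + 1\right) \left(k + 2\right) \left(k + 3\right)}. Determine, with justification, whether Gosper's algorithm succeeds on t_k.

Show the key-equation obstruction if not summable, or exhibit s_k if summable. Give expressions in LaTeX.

Yes. s_k = \frac{k \left(- 3 k - 11\right)}{2 \left(k + 1\right) \left(k + 2\right)}.

The ratio is (k - 6)*(k + 1)/((k - 7)*(k + 4)).
Normal form (A,B,C) = (k + 1, k + 4, k - 7).
f must satisfy (k + 1)·f(k+1) − (k + 3)·f(k) = k - 7.
d = 2 from the (1,1,1) case.
Match coefficients ⇒ f(k) = -k*(3*k + 11)/2.
Certificate R = B(k−1)f/C = -k*(k + 3)*(3*k + 11)/(2*(k - 7)) gives s_k = k*(-3*k - 11)/(2*(k + 1)*(k + 2)).
Check: Δs_k = (k - 7)/(k**3 + 6*k**2 + 11*k + 6). ✓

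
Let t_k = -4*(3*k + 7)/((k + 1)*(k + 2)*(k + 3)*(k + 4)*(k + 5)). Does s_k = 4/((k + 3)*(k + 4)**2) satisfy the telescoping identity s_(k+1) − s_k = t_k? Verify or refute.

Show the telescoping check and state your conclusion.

s_(k+1) = 4/((k + 4)*(k + 5)**2)
s_(k+1) − s_k = 4*(-3*k - 13)/(k**5 + 21*k**4 + 175*k**3 + 723*k**2 + 1480*k + 1200)
(s_(k+1) − s_k) − t_k = 24*(2*k**2 + 13*k + 19)/(k**7 + 24*k**6 + 240*k**5 + 1290*k**4 + 3999*k**3 + 7086*k**2 + 6560*k + 2400)

Invalid: residual 24*(2*k**2 + 13*k + 19)/(k**7 + 24*k**6 + 240*k**5 + 1290*k**4 + 3999*k**3 + 7086*k**2 + 6560*k + 2400) ≠ 0.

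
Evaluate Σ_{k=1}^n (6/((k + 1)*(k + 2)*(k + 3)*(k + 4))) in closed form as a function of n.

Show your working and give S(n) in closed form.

S(n) = n*(n**2 + 9*n + 26)/(12*(n**3 + 9*n**2 + 26*n + 24))

r(k) = (k + 1)/(k + 5) after simplifying.
So A=k + 1 and B=k + 5, with C=1.
Solve (k + 1)·f(k+1) − (k + 4)·f(k) = 1.
d = 3 from the (1,1,0) case.
Solve for f: f(k) = k*(k**2 + 6*k + 11)/18 (degree 3 ≤ 3).
R(k) = B(k−1)·f(k)/C(k) = k*(k + 4)*(k**2 + 6*k + 11)/18; s_k = R·t_k = k*(k**2 + 6*k + 11)/(3*(k + 1)*(k + 2)*(k + 3)).
Δs = 6/(k**4 + 10*k**3 + 35*k**2 + 50*k + 24), as required.
s_(n+1) = (n**3 + 9*n**2 + 26*n + 18)/(3*(n**3 + 9*n**2 + 26*n + 24)) and s_(1) = 1/4, so S(n) = n*(n**2 + 9*n + 26)/(12*(n**3 + 9*n**2 + 26*n + 24)).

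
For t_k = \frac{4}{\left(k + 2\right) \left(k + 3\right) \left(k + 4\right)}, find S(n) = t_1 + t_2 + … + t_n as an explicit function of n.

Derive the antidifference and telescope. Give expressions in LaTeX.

Step 1: r(k) = (k + 2)/(k + 5).
So A=k + 2 and B=k + 5, with C=1.
Key eq: (k + 2)·f(k+1) = (k + 4)·f(k) + (1).
d = 2 from the (1,1,0) case.
Solve for f: f(k) = k*(k + 5)/12 (degree 2 ≤ 2).
Then R = B(k−1)f/C = k*(k + 4)*(k + 5)/12, so s_k = R(k)·t_k = k*(k + 5)/(3*(k + 2)*(k + 3)).
Check: Δs_k = 4/(k**3 + 9*k**2 + 26*k + 24). ✓
Evaluate: s_(n+1) = (n**2 + 7*n + 6)/(3*(n**2 + 7*n + 12)); subtract s_(1) = 1/6 ⇒ S(n) = n*(n + 7)/(6*(n**2 + 7*n + 12)).

S(n) = \frac{n \left(n + 7\right)}{6 \left(n^{2} + 7 n + 12\right)}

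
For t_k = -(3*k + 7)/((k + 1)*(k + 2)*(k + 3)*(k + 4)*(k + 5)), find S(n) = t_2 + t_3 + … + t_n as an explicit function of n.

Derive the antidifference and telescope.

Compute t_(k+1)/t_k: get (k + 1)*(3*k + 10)/((k + 6)*(3*k + 7)).
Take A(k)=k + 1, B(k)=k + 6, C(k)=k + 7/3.
Solve (k + 1)·f(k+1) − (k + 5)·f(k) = k + 7/3.
Degrees (1,1,1) ⇒ d ≤ 4.
Solve for f: f(k) = k*(k + 2)*(k**2 + 8*k + 19)/36 (degree 4 ≤ 4).
Then R = B(k−1)f/C = k*(k + 2)*(k + 5)*(k**2 + 8*k + 19)/(12*(3*k + 7)), so s_k = R(k)·t_k = k*(-k**2 - 8*k - 19)/(12*(k**3 + 8*k**2 + 19*k + 12)).
s_(k+1) − s_k = (-3*k - 7)/(k**5 + 15*k**4 + 85*k**3 + 225*k**2 + 274*k + 120) = t_k.
Evaluate: s_(n+1) = (-n**3 - 11*n**2 - 38*n - 28)/(12*(n**3 + 11*n**2 + 38*n + 40)); subtract s_(2) = -13/180 ⇒ S(n) = (-n**3 - 11*n**2 - 38*n + 50)/(90*(n**3 + 11*n**2 + 38*n + 40)).

S(n) = (-n**3 - 11*n**2 - 38*n + 50)/(90*(n**3 + 11*n**2 + 38*n + 40))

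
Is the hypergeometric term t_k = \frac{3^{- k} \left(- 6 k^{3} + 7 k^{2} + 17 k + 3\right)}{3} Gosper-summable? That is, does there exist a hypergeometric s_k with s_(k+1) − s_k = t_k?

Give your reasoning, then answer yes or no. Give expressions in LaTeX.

Yes. s_k = 3^{- k} \left(3 k^{3} + k^{2} - 3 k - 1\right).

Ratio r(k) = (6*k**3 + 11*k**2 - 13*k - 21)/(3*(6*k**3 - 7*k**2 - 17*k - 3)).
Normal form (A,B,C) = (1/3, 1, k**3 - 7*k**2/6 - 17*k/6 - 1/2).
Key eq: (1/3)·f(k+1) = (1)·f(k) + (k**3 - 7*k**2/6 - 17*k/6 - 1/2).
d = 3 from the (0,0,3) case.
A polynomial solution: f(k) = -(k - 1)*(k + 1)*(3*k + 1)/2.
Then R = B(k−1)f/C = -3*(k - 1)*(k + 1)*(3*k + 1)/(6*k**3 - 7*k**2 - 17*k - 3), so s_k = R(k)·t_k = (3*k**3 + k**2 - 3*k - 1)/3**k.
Check: Δs_k = (-6*k**3 + 7*k**2 + 17*k + 3)/(3*3**k). ✓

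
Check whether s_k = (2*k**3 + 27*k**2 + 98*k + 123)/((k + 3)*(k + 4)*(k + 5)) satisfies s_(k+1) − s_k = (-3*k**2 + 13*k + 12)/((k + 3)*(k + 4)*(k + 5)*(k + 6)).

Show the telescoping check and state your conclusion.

Valid: the claim telescopes to t_k.

s_(k+1) = (98*k + 2*(k + 1)**3 + 27*(k + 1)**2 + 221)/((k + 4)*(k + 5)*(k + 6))
s_(k+1) − s_k = (-3*k**2 + 13*k + 12)/(k**4 + 18*k**3 + 119*k**2 + 342*k + 360)
(s_(k+1) − s_k) − t_k = 0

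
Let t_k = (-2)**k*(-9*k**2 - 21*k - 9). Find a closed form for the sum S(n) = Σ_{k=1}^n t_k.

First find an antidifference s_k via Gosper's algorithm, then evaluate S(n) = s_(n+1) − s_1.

S(n) = -6*(-2)**n*n**2 - 18*(-2)**n*n - 10*(-2)**n + 10

Compute t_(k+1)/t_k: get 2*(-3*k**2 - 13*k - 13)/(3*k**2 + 7*k + 3).
So A=-2 and B=1, with C=k**2 + 7*k/3 + 1.
Set up (-2)·f(k+1) − (1)·f(k) − (k**2 + 7*k/3 + 1) = 0.
Bound: deg f ≤ 2.
Solving with deg f ≤ 2: f(k) = -(3*k**2 + 3*k - 1)/9.
Get s_k = R·t_k = (-2)**k*(3*k**2 + 3*k - 1) with R(k) = B(k−1)f(k)/C(k) = -(3*k**2 + 3*k - 1)/(3*(3*k**2 + 7*k + 3)).
Check: Δs_k = (-2)**k*(-9*k**2 - 21*k - 9). ✓
s_(n+1) = (-2)**(n + 1)*(3*n**2 + 9*n + 5) and s_(1) = -10, so S(n) = -6*(-2)**n*n**2 - 18*(-2)**n*n - 10*(-2)**n + 10.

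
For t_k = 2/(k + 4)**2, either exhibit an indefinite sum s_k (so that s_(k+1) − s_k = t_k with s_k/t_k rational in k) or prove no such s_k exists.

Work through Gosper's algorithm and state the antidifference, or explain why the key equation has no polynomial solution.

r(k) = (k + 4)**2/(k + 5)**2 after simplifying.
So A=k**2 + 8*k + 16 and B=k**2 + 10*k + 25, with C=1.
f must satisfy (k**2 + 8*k + 16)·f(k+1) − (k**2 + 8*k + 16)·f(k) = 1.
deg f ≤ 0 (via 2,2,0).
Write f(k) = c0. Then LHS − RHS = -1, requiring -1 = 0: contradictory. No certificate.

none (Gosper's algorithm certifies no s_k)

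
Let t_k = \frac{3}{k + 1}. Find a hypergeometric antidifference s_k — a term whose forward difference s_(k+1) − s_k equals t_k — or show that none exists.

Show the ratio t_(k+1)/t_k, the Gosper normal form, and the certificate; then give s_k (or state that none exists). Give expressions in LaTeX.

not Gosper-summable; s_k does not exist

r(k) = (k + 1)/(k + 2) after simplifying.
Factor: A=k + 1; B=k + 2; C=1.
Solve (k + 1)·f(k+1) − (k + 1)·f(k) = 1.
From deg A=1, deg B=1, deg C=0: d=0.
f = c0 ⇒ A·f(k+1) − B(k−1)·f(k) − C = -1. The system {-1 = 0} is inconsistent; no antidifference.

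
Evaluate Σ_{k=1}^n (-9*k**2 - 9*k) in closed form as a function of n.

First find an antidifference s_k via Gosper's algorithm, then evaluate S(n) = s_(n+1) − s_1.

S(n) = 3*n*(-n**2 - 3*n - 2)

Compute t_(k+1)/t_k: get (k + 2)/k.
Gosper form: A/B · C(k+1)/C(k) with A=1, B=1, C=k**2 + k.
f must satisfy (1)·f(k+1) − (1)·f(k) = k**2 + k.
Bound: deg f ≤ 3.
Solve for f: f(k) = k*(k - 1)*(k + 1)/3 (degree 3 ≤ 3).
So s_k = (B(k−1)f/C)·t_k = ((k - 1)/3)·t_k = 3*k*(1 - k**2).
Verify: 9*k*(-k - 1) matches t_k.
Telescope: S(n) = s_(n+1) − s_(1) = 3*n*(-n**2 - 3*n - 2) − (0) = 3*n*(-n**2 - 3*n - 2).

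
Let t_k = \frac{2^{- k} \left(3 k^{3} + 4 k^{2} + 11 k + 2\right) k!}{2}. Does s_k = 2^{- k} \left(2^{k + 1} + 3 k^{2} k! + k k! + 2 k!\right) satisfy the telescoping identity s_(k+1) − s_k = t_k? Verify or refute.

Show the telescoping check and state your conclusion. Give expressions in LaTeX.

s_(k+1) = (4*2**k + 3*k**3*factorial(k) + 10*k**2*factorial(k) + 13*k*factorial(k) + 6*factorial(k))/(2*2**k)
s_(k+1) − s_k = (3*k**3 + 4*k**2 + 11*k + 2)*factorial(k)/(2*2**k)
(s_(k+1) − s_k) − t_k = 0

Valid — Δs_k = t_k.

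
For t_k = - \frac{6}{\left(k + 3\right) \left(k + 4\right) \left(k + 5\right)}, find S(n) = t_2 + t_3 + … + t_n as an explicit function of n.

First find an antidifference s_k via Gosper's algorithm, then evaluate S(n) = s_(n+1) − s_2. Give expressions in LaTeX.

Step 1: r(k) = (k + 3)/(k + 6).
Normal form (A,B,C) = (k + 3, k + 6, 1).
f must satisfy (k + 3)·f(k+1) − (k + 5)·f(k) = 1.
d = 2 from the (1,1,0) case.
Solving with deg f ≤ 2: f(k) = k*(k + 7)/24.
So s_k = (B(k−1)f/C)·t_k = (k*(k + 5)*(k + 7)/24)·t_k = k*(-k - 7)/(4*(k + 3)*(k + 4)).
s_(k+1) − s_k = -6/(k**3 + 12*k**2 + 47*k + 60) = t_k.
Evaluate: s_(n+1) = (-n**2 - 9*n - 8)/(4*(n**2 + 9*n + 20)); subtract s_(2) = -3/20 ⇒ S(n) = (-n**2 - 9*n + 10)/(10*(n**2 + 9*n + 20)).

S(n) = \frac{- n^{2} - 9 n + 10}{10 \left(n^{2} + 9 n + 20\right)}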